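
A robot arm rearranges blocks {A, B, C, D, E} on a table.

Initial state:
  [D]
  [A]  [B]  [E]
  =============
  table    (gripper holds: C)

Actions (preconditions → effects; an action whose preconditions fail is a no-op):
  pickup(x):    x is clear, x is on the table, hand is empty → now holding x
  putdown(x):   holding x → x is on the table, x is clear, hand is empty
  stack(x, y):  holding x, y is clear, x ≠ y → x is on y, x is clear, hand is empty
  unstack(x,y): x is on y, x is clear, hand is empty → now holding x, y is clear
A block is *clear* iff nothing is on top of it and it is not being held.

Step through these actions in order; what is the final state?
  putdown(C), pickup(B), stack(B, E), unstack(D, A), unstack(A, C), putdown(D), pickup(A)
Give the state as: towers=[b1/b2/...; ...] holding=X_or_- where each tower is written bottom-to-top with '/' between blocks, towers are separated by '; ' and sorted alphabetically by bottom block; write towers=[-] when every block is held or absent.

step 1 (putdown(C)): towers=[A/D; B; C; E] holding=-
step 2 (pickup(B)): towers=[A/D; C; E] holding=B
step 3 (stack(B, E)): towers=[A/D; C; E/B] holding=-
step 4 (unstack(D, A)): towers=[A; C; E/B] holding=D
step 5 (unstack(A, C)) [no-op]: towers=[A; C; E/B] holding=D
step 6 (putdown(D)): towers=[A; C; D; E/B] holding=-
step 7 (pickup(A)): towers=[C; D; E/B] holding=A

towers=[C; D; E/B] holding=A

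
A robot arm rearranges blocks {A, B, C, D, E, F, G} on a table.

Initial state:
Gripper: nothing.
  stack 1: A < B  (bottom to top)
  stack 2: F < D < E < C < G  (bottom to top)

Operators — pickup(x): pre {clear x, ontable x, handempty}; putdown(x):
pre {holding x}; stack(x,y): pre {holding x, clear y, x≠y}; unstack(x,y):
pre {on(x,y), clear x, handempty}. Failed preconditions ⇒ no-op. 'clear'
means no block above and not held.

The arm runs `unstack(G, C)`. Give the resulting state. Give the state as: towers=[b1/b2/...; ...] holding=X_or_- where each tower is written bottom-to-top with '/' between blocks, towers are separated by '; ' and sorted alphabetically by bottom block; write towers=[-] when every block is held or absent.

before: towers=[A/B; F/D/E/C/G] holding=-
pre[unstack(G, C)]: on(G,C) yes, clear(G) yes, handempty yes
all met → apply unstack(G, C)
after:  towers=[A/B; F/D/E/C] holding=G

towers=[A/B; F/D/E/C] holding=G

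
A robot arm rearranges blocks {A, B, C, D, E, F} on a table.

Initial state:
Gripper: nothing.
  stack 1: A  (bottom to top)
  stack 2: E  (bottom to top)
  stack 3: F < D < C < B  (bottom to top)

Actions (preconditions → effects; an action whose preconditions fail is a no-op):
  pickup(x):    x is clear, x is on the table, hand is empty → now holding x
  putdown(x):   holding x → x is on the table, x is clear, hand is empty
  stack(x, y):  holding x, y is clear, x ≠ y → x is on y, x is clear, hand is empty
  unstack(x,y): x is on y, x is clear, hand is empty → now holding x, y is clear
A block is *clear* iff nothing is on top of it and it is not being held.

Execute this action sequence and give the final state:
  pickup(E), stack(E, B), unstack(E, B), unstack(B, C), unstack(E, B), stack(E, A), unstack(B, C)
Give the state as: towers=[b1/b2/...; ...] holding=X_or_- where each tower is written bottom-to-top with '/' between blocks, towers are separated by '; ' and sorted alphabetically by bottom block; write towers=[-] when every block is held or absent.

towers=[A/E; F/D/C] holding=B

step 1 (pickup(E)): towers=[A; F/D/C/B] holding=E
step 2 (stack(E, B)): towers=[A; F/D/C/B/E] holding=-
step 3 (unstack(E, B)): towers=[A; F/D/C/B] holding=E
step 4 (unstack(B, C)) [no-op]: towers=[A; F/D/C/B] holding=E
step 5 (unstack(E, B)) [no-op]: towers=[A; F/D/C/B] holding=E
step 6 (stack(E, A)): towers=[A/E; F/D/C/B] holding=-
step 7 (unstack(B, C)): towers=[A/E; F/D/C] holding=B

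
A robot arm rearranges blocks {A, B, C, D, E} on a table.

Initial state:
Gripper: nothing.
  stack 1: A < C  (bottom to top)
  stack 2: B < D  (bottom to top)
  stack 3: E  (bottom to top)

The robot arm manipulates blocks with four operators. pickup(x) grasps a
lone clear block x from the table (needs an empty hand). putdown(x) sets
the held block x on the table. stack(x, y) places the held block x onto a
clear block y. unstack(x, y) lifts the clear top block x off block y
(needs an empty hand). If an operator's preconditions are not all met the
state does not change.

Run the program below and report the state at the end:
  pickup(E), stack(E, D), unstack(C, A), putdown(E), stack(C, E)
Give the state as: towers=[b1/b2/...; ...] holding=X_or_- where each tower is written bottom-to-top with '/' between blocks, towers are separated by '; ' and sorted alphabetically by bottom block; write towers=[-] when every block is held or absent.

towers=[A; B/D/E/C] holding=-

step 1 (pickup(E)): towers=[A/C; B/D] holding=E
step 2 (stack(E, D)): towers=[A/C; B/D/E] holding=-
step 3 (unstack(C, A)): towers=[A; B/D/E] holding=C
step 4 (putdown(E)) [no-op]: towers=[A; B/D/E] holding=C
step 5 (stack(C, E)): towers=[A; B/D/E/C] holding=-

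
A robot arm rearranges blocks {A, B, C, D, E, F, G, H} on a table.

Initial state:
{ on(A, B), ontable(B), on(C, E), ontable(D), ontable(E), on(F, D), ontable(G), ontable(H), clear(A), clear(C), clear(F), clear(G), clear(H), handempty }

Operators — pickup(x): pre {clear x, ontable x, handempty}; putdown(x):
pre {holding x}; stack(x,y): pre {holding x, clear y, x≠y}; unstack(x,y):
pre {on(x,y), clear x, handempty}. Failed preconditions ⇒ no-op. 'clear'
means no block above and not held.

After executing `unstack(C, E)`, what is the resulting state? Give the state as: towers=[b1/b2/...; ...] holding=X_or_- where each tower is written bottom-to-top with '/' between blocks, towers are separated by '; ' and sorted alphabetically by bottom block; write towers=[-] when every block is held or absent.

towers=[B/A; D/F; E; G; H] holding=C

before: towers=[B/A; D/F; E/C; G; H] holding=-
pre[unstack(C, E)]: on(C,E) yes, clear(C) yes, handempty yes
all met → apply unstack(C, E)
after:  towers=[B/A; D/F; E; G; H] holding=C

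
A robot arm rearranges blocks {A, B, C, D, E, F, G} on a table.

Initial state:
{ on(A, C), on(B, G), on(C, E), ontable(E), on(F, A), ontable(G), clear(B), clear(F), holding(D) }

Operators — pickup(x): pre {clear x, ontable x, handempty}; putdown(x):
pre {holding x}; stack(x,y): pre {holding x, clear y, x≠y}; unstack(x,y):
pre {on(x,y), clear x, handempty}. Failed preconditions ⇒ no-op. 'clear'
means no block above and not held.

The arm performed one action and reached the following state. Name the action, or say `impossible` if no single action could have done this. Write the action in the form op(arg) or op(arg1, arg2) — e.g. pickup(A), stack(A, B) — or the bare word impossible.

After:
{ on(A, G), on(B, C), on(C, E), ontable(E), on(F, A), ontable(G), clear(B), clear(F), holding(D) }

impossible

target: towers=[E/C/B; G/A/F] holding=D
        putdown(D) → towers=[D; E/C/A/F; G/B] holding=-
       stack(D, B) → towers=[E/C/A/F; G/B/D] holding=-
       stack(D, F) → towers=[E/C/A/F/D; G/B] holding=-
none of the 3 applicable actions match → impossible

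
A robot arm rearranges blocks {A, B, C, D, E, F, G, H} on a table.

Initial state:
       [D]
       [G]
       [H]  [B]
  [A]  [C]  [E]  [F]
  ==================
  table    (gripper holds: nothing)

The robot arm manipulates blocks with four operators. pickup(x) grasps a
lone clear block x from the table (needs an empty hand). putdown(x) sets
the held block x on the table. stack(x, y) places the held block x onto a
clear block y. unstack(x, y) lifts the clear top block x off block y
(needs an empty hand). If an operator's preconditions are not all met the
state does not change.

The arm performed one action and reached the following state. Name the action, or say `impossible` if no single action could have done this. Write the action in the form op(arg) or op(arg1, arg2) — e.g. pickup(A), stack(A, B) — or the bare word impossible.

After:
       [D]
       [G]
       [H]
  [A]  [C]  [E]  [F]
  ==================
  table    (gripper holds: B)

target: towers=[A; C/H/G/D; E; F] holding=B
         pickup(A) → towers=[C/H/G/D; E/B; F] holding=A
     unstack(B, E) → towers=[A; C/H/G/D; E; F] holding=B  ← match
         pickup(F) → towers=[A; C/H/G/D; E/B] holding=F
     unstack(D, G) → towers=[A; C/H/G; E/B; F] holding=D

unstack(B, E)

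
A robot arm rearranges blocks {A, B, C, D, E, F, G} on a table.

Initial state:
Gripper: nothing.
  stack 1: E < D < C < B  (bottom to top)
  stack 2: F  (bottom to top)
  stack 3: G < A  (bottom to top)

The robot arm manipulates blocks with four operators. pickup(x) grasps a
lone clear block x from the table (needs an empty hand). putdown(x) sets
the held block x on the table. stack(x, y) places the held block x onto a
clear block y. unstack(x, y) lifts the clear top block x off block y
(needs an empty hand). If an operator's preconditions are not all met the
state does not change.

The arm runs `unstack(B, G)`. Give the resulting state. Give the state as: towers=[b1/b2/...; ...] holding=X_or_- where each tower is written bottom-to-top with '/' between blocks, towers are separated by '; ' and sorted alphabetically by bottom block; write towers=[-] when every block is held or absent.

towers=[E/D/C/B; F; G/A] holding=-

before: towers=[E/D/C/B; F; G/A] holding=-
pre[unstack(B, G)]: on(B,G) fail, clear(B) ok, handempty ok
on(B,G) unmet → unstack(B, G) is a no-op
after:  towers=[E/D/C/B; F; G/A] holding=-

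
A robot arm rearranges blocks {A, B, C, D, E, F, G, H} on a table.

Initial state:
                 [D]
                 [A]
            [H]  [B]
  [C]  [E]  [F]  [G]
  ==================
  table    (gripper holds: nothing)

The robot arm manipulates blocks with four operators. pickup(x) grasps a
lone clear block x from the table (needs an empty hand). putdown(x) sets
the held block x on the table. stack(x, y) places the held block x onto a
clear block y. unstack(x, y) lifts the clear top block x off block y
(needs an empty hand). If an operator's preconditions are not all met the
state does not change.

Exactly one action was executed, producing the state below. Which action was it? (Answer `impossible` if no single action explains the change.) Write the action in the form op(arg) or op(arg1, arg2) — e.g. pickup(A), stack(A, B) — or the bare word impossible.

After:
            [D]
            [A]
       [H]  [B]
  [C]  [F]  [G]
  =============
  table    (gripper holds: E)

pickup(E)

target: towers=[C; F/H; G/B/A/D] holding=E
         pickup(E) → towers=[C; F/H; G/B/A/D] holding=E  ← match
     unstack(H, F) → towers=[C; E; F; G/B/A/D] holding=H
     unstack(D, A) → towers=[C; E; F/H; G/B/A] holding=D
         pickup(C) → towers=[E; F/H; G/B/A/D] holding=C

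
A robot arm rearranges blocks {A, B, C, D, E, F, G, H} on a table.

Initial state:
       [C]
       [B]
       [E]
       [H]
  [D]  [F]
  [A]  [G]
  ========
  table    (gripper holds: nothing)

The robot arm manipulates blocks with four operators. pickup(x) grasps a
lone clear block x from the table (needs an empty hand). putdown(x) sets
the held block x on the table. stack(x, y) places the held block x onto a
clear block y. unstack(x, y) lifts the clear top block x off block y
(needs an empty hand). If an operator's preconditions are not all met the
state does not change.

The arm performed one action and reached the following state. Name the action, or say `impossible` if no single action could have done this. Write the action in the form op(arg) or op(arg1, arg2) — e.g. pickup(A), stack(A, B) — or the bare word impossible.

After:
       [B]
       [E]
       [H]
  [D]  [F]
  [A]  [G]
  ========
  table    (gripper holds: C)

target: towers=[A/D; G/F/H/E/B] holding=C
     unstack(D, A) → towers=[A; G/F/H/E/B/C] holding=D
     unstack(C, B) → towers=[A/D; G/F/H/E/B] holding=C  ← match

unstack(C, B)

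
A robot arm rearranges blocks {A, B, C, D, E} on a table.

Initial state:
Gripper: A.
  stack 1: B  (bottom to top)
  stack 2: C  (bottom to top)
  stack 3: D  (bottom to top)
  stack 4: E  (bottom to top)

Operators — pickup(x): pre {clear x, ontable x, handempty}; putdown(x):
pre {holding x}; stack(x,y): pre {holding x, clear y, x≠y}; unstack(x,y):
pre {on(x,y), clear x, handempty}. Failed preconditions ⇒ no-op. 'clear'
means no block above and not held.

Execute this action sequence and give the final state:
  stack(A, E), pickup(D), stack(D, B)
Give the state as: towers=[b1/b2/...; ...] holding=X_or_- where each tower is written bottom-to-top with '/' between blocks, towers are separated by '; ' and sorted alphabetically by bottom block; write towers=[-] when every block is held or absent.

step 1 (stack(A, E)): towers=[B; C; D; E/A] holding=-
step 2 (pickup(D)): towers=[B; C; E/A] holding=D
step 3 (stack(D, B)): towers=[B/D; C; E/A] holding=-

towers=[B/D; C; E/A] holding=-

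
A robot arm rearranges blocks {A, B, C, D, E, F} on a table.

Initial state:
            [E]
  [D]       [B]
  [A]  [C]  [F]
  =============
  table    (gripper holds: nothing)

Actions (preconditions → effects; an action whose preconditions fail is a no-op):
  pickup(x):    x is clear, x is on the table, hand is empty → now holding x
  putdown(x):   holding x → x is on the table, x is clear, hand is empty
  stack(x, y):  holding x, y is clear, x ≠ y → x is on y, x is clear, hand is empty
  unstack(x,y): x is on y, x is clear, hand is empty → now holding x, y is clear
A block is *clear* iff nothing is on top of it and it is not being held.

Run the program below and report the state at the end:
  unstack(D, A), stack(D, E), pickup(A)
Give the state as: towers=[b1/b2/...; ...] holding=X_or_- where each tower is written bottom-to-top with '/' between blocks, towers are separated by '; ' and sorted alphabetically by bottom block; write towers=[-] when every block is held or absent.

step 1 (unstack(D, A)): towers=[A; C; F/B/E] holding=D
step 2 (stack(D, E)): towers=[A; C; F/B/E/D] holding=-
step 3 (pickup(A)): towers=[C; F/B/E/D] holding=A

towers=[C; F/B/E/D] holding=A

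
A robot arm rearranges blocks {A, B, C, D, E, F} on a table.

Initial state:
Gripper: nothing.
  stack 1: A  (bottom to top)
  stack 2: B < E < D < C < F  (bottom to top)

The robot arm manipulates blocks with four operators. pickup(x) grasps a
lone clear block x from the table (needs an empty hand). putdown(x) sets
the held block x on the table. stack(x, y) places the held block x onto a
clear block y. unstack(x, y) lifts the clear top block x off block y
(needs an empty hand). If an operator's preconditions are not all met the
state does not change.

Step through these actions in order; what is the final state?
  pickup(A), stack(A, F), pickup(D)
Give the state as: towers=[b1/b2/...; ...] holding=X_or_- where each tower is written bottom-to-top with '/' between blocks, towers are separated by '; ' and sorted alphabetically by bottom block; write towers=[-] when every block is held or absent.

step 1 (pickup(A)): towers=[B/E/D/C/F] holding=A
step 2 (stack(A, F)): towers=[B/E/D/C/F/A] holding=-
step 3 (pickup(D)) [no-op]: towers=[B/E/D/C/F/A] holding=-

towers=[B/E/D/C/F/A] holding=-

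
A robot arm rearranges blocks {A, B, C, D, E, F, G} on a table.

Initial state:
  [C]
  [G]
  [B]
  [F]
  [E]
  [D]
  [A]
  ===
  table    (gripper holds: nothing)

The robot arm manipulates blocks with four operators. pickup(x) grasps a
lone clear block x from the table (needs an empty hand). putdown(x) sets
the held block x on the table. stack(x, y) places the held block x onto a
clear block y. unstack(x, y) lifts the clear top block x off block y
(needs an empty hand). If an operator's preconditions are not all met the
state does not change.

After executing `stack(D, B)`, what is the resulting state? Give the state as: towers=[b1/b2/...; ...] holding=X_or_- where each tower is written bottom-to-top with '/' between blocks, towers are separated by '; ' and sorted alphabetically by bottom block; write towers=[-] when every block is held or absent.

towers=[A/D/E/F/B/G/C] holding=-

before: towers=[A/D/E/F/B/G/C] holding=-
pre[stack(D, B)]: holding(D) no, clear(B) no, D≠B yes
holding(D), clear(B) unmet → stack(D, B) is a no-op
after:  towers=[A/D/E/F/B/G/C] holding=-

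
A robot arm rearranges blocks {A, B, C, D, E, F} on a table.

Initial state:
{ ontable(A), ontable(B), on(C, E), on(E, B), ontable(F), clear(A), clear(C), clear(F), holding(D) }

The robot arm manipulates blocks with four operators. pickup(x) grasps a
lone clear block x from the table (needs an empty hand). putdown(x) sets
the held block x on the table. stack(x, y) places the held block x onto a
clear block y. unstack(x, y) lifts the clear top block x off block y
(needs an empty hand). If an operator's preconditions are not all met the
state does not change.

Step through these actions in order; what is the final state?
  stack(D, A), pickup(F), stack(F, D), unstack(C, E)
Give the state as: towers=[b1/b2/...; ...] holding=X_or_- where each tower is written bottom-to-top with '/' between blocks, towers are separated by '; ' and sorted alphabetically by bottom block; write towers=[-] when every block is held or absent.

towers=[A/D/F; B/E] holding=C

step 1 (stack(D, A)): towers=[A/D; B/E/C; F] holding=-
step 2 (pickup(F)): towers=[A/D; B/E/C] holding=F
step 3 (stack(F, D)): towers=[A/D/F; B/E/C] holding=-
step 4 (unstack(C, E)): towers=[A/D/F; B/E] holding=C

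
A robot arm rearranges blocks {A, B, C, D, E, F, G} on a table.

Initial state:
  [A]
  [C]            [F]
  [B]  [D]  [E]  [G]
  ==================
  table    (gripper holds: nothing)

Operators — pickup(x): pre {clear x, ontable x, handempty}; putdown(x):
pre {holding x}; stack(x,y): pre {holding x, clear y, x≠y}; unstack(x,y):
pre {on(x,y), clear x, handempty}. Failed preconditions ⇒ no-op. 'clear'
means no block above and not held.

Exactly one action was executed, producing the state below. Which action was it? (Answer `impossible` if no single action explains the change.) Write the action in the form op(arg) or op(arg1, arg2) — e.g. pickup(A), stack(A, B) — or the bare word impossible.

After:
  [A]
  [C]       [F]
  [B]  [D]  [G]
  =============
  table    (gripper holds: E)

pickup(E)

target: towers=[B/C/A; D; G/F] holding=E
     unstack(F, G) → towers=[B/C/A; D; E; G] holding=F
         pickup(D) → towers=[B/C/A; E; G/F] holding=D
     unstack(A, C) → towers=[B/C; D; E; G/F] holding=A
         pickup(E) → towers=[B/C/A; D; G/F] holding=E  ← match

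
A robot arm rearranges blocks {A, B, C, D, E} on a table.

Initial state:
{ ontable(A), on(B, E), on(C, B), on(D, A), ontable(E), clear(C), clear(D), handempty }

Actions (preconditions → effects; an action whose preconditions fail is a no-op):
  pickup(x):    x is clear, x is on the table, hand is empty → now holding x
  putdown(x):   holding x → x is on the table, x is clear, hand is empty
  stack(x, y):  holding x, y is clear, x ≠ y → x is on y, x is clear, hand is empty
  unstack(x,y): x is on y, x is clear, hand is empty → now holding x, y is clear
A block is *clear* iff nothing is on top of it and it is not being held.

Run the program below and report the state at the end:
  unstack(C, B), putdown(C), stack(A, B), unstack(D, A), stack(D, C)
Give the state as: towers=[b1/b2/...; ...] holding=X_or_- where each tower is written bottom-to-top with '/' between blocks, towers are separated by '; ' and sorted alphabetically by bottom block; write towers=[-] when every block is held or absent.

step 1 (unstack(C, B)): towers=[A/D; E/B] holding=C
step 2 (putdown(C)): towers=[A/D; C; E/B] holding=-
step 3 (stack(A, B)) [no-op]: towers=[A/D; C; E/B] holding=-
step 4 (unstack(D, A)): towers=[A; C; E/B] holding=D
step 5 (stack(D, C)): towers=[A; C/D; E/B] holding=-

towers=[A; C/D; E/B] holding=-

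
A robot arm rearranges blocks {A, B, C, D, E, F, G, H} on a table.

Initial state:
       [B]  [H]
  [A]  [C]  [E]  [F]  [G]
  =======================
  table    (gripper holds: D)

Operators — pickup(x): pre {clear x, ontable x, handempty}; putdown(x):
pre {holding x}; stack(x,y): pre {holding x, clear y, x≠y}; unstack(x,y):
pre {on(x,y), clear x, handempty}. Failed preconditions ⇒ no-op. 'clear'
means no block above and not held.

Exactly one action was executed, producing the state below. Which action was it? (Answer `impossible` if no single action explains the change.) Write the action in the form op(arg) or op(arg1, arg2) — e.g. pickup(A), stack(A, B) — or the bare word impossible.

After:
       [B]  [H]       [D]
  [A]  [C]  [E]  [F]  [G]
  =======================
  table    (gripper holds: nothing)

target: towers=[A; C/B; E/H; F; G/D] holding=-
        putdown(D) → towers=[A; C/B; D; E/H; F; G] holding=-
       stack(D, G) → towers=[A; C/B; E/H; F; G/D] holding=-  ← match
       stack(D, A) → towers=[A/D; C/B; E/H; F; G] holding=-
       stack(D, H) → towers=[A; C/B; E/H/D; F; G] holding=-
       stack(D, B) → towers=[A; C/B/D; E/H; F; G] holding=-
       stack(D, F) → towers=[A; C/B; E/H; F/D; G] holding=-

stack(D, G)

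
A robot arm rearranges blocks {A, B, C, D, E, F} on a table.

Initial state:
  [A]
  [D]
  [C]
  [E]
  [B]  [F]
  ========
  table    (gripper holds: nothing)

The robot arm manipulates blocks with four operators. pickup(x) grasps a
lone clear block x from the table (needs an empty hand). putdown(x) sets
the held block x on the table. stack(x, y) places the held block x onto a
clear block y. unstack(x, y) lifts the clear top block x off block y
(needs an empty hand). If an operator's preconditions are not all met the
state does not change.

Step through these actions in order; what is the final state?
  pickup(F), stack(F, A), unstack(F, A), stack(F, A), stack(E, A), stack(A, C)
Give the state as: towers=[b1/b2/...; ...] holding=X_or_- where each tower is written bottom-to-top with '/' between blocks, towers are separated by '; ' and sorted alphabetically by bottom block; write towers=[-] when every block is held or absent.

towers=[B/E/C/D/A/F] holding=-

step 1 (pickup(F)): towers=[B/E/C/D/A] holding=F
step 2 (stack(F, A)): towers=[B/E/C/D/A/F] holding=-
step 3 (unstack(F, A)): towers=[B/E/C/D/A] holding=F
step 4 (stack(F, A)): towers=[B/E/C/D/A/F] holding=-
step 5 (stack(E, A)) [no-op]: towers=[B/E/C/D/A/F] holding=-
step 6 (stack(A, C)) [no-op]: towers=[B/E/C/D/A/F] holding=-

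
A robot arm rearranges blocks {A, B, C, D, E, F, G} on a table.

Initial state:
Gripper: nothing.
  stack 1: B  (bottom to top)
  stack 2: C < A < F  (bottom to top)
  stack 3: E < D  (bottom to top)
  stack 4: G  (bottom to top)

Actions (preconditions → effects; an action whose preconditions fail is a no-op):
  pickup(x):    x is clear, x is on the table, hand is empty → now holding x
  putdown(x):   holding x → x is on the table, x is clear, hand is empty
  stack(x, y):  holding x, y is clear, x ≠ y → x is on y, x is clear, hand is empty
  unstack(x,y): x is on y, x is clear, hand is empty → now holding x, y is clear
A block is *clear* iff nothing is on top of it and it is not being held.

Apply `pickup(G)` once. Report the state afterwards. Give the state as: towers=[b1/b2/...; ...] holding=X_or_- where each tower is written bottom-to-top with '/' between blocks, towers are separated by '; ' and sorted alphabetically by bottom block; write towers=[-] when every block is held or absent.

before: towers=[B; C/A/F; E/D; G] holding=-
pre[pickup(G)]: clear(G) ✓, ontable(G) ✓, handempty ✓
all met → apply pickup(G)
after:  towers=[B; C/A/F; E/D] holding=G

towers=[B; C/A/F; E/D] holding=G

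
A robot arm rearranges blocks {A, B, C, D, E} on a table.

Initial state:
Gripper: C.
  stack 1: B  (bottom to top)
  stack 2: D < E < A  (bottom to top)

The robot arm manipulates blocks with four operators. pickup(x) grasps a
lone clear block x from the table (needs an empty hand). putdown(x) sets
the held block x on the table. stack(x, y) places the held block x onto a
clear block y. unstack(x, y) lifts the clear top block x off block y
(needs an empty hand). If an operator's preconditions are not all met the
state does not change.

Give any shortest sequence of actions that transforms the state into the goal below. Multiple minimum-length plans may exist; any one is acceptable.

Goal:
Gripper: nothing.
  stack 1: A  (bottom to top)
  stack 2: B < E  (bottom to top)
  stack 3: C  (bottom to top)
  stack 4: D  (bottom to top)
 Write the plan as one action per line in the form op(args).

putdown(C)
unstack(A, E)
putdown(A)
unstack(E, D)
stack(E, B)

step 1 (putdown(C)): towers=[B; C; D/E/A] holding=-
step 2 (unstack(A, E)): towers=[B; C; D/E] holding=A
step 3 (putdown(A)): towers=[A; B; C; D/E] holding=-
step 4 (unstack(E, D)): towers=[A; B; C; D] holding=E
step 5 (stack(E, B)): towers=[A; B/E; C; D] holding=-
goal check: towers=[A; B/E; C; D] holding=- — reached (length 5, optimal by BFS)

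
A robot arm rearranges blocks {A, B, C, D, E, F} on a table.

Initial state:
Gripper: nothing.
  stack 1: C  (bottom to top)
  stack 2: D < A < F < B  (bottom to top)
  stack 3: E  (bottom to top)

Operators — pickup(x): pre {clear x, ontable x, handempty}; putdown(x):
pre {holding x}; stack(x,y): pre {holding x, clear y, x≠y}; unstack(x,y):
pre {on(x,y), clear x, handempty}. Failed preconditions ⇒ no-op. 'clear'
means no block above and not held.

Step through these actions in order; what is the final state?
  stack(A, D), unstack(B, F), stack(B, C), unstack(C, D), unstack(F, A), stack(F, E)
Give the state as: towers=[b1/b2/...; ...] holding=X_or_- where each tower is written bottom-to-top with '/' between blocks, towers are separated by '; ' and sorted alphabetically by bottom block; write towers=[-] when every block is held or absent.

towers=[C/B; D/A; E/F] holding=-

step 1 (stack(A, D)) [no-op]: towers=[C; D/A/F/B; E] holding=-
step 2 (unstack(B, F)): towers=[C; D/A/F; E] holding=B
step 3 (stack(B, C)): towers=[C/B; D/A/F; E] holding=-
step 4 (unstack(C, D)) [no-op]: towers=[C/B; D/A/F; E] holding=-
step 5 (unstack(F, A)): towers=[C/B; D/A; E] holding=F
step 6 (stack(F, E)): towers=[C/B; D/A; E/F] holding=-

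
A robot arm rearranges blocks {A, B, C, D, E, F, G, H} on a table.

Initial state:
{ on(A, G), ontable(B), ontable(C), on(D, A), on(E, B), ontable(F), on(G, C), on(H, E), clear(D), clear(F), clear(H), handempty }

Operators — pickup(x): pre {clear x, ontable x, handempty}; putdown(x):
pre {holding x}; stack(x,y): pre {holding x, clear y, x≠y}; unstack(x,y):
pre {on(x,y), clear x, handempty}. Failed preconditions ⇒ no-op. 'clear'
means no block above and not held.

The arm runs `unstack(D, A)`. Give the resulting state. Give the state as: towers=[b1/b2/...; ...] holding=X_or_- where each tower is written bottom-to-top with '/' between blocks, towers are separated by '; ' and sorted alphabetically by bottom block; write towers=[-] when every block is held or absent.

before: towers=[B/E/H; C/G/A/D; F] holding=-
pre[unstack(D, A)]: on(D,A) ✓, clear(D) ✓, handempty ✓
all met → apply unstack(D, A)
after:  towers=[B/E/H; C/G/A; F] holding=D

towers=[B/E/H; C/G/A; F] holding=D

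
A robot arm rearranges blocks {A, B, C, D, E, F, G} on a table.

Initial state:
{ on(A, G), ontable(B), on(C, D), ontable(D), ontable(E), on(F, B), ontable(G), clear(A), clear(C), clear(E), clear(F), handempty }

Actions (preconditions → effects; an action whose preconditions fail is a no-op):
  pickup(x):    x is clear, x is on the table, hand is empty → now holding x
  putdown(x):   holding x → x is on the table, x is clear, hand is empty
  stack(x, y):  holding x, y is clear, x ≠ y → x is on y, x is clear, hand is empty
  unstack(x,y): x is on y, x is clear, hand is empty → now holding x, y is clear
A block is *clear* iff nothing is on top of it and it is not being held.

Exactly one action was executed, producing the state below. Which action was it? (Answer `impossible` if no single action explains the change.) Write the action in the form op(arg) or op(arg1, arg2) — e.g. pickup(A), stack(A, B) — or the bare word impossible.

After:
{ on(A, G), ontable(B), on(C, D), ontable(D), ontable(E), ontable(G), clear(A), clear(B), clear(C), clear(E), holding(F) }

unstack(F, B)

target: towers=[B; D/C; E; G/A] holding=F
     unstack(F, B) → towers=[B; D/C; E; G/A] holding=F  ← match
     unstack(A, G) → towers=[B/F; D/C; E; G] holding=A
         pickup(E) → towers=[B/F; D/C; G/A] holding=E
     unstack(C, D) → towers=[B/F; D; E; G/A] holding=C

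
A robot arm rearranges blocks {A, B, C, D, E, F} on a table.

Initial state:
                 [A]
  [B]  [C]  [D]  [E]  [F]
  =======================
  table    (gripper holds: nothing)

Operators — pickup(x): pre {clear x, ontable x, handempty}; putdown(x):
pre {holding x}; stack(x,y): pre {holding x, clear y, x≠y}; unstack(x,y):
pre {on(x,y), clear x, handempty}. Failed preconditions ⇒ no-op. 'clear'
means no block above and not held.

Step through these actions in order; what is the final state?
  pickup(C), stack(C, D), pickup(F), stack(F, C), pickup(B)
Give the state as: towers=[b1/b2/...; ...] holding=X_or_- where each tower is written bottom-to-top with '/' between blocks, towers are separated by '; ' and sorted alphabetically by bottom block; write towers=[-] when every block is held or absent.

step 1 (pickup(C)): towers=[B; D; E/A; F] holding=C
step 2 (stack(C, D)): towers=[B; D/C; E/A; F] holding=-
step 3 (pickup(F)): towers=[B; D/C; E/A] holding=F
step 4 (stack(F, C)): towers=[B; D/C/F; E/A] holding=-
step 5 (pickup(B)): towers=[D/C/F; E/A] holding=B

towers=[D/C/F; E/A] holding=B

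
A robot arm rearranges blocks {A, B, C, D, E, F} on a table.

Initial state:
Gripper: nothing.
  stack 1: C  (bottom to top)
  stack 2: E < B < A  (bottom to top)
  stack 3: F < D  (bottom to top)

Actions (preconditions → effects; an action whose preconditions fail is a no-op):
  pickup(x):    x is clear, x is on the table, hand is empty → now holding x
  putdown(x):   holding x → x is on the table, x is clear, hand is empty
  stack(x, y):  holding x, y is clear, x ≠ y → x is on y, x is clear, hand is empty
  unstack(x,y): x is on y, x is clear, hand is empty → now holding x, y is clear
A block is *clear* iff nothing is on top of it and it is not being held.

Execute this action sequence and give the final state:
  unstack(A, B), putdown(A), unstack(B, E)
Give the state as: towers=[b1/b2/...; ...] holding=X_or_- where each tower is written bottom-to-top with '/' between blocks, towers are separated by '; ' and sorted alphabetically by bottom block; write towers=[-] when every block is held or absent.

step 1 (unstack(A, B)): towers=[C; E/B; F/D] holding=A
step 2 (putdown(A)): towers=[A; C; E/B; F/D] holding=-
step 3 (unstack(B, E)): towers=[A; C; E; F/D] holding=B

towers=[A; C; E; F/D] holding=B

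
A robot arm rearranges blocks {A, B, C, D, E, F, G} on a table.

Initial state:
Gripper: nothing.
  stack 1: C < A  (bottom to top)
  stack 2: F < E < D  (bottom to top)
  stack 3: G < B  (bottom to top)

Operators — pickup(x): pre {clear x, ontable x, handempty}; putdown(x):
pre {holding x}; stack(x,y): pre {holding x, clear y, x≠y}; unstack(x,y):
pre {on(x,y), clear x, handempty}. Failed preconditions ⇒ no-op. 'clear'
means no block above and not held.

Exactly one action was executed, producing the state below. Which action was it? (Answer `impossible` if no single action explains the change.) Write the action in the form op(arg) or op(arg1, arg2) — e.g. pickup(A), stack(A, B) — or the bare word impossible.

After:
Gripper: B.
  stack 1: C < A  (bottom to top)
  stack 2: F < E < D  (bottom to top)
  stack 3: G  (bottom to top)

target: towers=[C/A; F/E/D; G] holding=B
     unstack(B, G) → towers=[C/A; F/E/D; G] holding=B  ← match
     unstack(D, E) → towers=[C/A; F/E; G/B] holding=D
     unstack(A, C) → towers=[C; F/E/D; G/B] holding=A

unstack(B, G)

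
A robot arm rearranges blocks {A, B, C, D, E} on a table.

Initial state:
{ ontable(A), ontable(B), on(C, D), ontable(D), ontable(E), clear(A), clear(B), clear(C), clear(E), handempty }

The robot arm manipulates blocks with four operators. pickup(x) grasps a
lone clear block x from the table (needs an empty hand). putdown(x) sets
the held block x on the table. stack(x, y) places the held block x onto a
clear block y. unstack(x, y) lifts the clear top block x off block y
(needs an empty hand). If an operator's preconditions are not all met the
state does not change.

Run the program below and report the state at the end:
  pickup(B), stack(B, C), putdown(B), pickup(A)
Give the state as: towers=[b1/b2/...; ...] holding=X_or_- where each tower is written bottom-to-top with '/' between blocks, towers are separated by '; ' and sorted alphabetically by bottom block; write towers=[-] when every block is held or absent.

step 1 (pickup(B)): towers=[A; D/C; E] holding=B
step 2 (stack(B, C)): towers=[A; D/C/B; E] holding=-
step 3 (putdown(B)) [no-op]: towers=[A; D/C/B; E] holding=-
step 4 (pickup(A)): towers=[D/C/B; E] holding=A

towers=[D/C/B; E] holding=A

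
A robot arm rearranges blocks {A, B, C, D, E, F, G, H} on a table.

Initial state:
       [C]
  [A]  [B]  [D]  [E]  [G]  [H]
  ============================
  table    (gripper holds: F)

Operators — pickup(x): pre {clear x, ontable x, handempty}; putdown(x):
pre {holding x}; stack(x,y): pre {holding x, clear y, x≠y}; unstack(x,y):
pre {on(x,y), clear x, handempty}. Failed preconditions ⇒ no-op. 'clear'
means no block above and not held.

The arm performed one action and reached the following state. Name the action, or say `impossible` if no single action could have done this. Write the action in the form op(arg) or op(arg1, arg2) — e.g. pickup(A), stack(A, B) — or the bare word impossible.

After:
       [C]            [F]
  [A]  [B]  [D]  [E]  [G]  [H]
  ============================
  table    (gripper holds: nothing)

stack(F, G)

target: towers=[A; B/C; D; E; G/F; H] holding=-
        putdown(F) → towers=[A; B/C; D; E; F; G; H] holding=-
       stack(F, G) → towers=[A; B/C; D; E; G/F; H] holding=-  ← match
       stack(F, A) → towers=[A/F; B/C; D; E; G; H] holding=-
       stack(F, E) → towers=[A; B/C; D; E/F; G; H] holding=-
       stack(F, H) → towers=[A; B/C; D; E; G; H/F] holding=-
       stack(F, D) → towers=[A; B/C; D/F; E; G; H] holding=-
       stack(F, C) → towers=[A; B/C/F; D; E; G; H] holding=-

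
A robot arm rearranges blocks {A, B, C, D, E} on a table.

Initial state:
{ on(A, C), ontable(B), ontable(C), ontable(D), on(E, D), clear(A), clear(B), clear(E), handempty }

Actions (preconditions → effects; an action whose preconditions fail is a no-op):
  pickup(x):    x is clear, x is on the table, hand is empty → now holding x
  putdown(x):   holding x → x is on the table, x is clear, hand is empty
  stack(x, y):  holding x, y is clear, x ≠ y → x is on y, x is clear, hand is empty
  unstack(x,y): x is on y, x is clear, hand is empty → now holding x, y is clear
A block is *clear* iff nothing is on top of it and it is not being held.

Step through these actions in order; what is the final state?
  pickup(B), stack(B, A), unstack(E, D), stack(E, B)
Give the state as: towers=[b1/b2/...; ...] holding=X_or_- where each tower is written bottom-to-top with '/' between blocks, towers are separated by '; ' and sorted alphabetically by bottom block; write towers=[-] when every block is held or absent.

step 1 (pickup(B)): towers=[C/A; D/E] holding=B
step 2 (stack(B, A)): towers=[C/A/B; D/E] holding=-
step 3 (unstack(E, D)): towers=[C/A/B; D] holding=E
step 4 (stack(E, B)): towers=[C/A/B/E; D] holding=-

towers=[C/A/B/E; D] holding=-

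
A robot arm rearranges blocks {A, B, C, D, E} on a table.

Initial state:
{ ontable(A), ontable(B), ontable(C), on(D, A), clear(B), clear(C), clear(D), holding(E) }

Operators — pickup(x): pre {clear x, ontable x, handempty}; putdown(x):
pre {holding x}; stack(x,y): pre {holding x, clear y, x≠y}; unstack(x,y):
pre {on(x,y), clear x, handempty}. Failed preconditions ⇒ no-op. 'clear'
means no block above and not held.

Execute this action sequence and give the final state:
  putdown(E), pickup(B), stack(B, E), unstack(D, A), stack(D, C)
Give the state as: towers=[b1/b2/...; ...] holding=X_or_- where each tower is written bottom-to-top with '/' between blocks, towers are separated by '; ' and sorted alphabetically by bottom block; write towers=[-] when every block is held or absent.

step 1 (putdown(E)): towers=[A/D; B; C; E] holding=-
step 2 (pickup(B)): towers=[A/D; C; E] holding=B
step 3 (stack(B, E)): towers=[A/D; C; E/B] holding=-
step 4 (unstack(D, A)): towers=[A; C; E/B] holding=D
step 5 (stack(D, C)): towers=[A; C/D; E/B] holding=-

towers=[A; C/D; E/B] holding=-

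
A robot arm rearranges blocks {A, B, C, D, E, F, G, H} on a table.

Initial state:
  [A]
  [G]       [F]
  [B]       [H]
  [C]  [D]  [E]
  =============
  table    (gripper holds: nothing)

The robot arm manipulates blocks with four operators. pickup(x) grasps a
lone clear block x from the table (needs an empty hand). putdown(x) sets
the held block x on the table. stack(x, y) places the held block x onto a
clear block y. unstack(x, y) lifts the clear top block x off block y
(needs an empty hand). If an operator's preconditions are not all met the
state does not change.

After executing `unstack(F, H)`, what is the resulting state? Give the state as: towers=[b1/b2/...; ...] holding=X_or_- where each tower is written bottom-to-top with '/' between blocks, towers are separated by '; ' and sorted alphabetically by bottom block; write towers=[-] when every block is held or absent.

towers=[C/B/G/A; D; E/H] holding=F

before: towers=[C/B/G/A; D; E/H/F] holding=-
pre[unstack(F, H)]: on(F,H) ok, clear(F) ok, handempty ok
all met → apply unstack(F, H)
after:  towers=[C/B/G/A; D; E/H] holding=F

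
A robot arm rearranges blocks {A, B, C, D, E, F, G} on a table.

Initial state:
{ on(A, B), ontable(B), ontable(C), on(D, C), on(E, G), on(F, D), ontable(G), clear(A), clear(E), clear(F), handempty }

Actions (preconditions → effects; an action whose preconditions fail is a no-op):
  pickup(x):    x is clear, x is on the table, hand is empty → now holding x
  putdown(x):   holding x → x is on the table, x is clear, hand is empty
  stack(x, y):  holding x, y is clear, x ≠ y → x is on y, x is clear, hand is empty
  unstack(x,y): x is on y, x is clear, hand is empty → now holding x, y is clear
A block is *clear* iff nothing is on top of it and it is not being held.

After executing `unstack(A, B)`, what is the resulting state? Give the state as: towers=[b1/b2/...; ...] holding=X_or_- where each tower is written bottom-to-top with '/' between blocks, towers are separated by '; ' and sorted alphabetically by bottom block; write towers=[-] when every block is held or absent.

towers=[B; C/D/F; G/E] holding=A

before: towers=[B/A; C/D/F; G/E] holding=-
pre[unstack(A, B)]: on(A,B) ✓, clear(A) ✓, handempty ✓
all met → apply unstack(A, B)
after:  towers=[B; C/D/F; G/E] holding=A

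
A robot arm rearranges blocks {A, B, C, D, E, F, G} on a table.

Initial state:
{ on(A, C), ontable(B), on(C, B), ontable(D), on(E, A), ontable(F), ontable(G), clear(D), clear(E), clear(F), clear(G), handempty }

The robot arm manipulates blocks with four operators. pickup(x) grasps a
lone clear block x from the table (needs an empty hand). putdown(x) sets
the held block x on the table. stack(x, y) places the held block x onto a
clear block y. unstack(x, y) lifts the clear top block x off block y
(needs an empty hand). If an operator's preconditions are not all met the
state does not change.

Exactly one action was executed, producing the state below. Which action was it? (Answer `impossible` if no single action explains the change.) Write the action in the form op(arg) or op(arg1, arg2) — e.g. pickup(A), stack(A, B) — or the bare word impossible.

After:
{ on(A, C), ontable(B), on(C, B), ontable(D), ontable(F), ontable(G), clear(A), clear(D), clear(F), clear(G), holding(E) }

unstack(E, A)

target: towers=[B/C/A; D; F; G] holding=E
         pickup(F) → towers=[B/C/A/E; D; G] holding=F
         pickup(G) → towers=[B/C/A/E; D; F] holding=G
         pickup(D) → towers=[B/C/A/E; F; G] holding=D
     unstack(E, A) → towers=[B/C/A; D; F; G] holding=E  ← match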